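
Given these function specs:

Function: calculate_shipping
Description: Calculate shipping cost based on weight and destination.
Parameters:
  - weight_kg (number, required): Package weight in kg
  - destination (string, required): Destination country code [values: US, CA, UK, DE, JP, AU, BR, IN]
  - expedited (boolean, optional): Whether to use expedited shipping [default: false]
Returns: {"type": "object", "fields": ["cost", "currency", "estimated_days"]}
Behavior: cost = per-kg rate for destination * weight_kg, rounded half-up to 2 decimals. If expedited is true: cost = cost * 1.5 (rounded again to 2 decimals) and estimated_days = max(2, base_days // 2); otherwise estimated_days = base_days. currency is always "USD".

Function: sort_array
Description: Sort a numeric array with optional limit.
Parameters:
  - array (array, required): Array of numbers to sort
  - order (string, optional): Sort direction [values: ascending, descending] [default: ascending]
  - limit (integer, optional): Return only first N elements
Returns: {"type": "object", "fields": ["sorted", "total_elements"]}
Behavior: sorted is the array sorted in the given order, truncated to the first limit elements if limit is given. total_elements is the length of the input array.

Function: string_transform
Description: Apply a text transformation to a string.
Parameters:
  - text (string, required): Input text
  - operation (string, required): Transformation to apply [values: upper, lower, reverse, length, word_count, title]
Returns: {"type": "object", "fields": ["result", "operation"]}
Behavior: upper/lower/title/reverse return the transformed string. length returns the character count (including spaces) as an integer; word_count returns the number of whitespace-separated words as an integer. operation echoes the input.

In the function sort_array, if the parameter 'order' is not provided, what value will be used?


The sort_array spec declares:
  - order (string, optional): Sort direction [values: ascending, descending] [default: ascending]
Default:
ascending


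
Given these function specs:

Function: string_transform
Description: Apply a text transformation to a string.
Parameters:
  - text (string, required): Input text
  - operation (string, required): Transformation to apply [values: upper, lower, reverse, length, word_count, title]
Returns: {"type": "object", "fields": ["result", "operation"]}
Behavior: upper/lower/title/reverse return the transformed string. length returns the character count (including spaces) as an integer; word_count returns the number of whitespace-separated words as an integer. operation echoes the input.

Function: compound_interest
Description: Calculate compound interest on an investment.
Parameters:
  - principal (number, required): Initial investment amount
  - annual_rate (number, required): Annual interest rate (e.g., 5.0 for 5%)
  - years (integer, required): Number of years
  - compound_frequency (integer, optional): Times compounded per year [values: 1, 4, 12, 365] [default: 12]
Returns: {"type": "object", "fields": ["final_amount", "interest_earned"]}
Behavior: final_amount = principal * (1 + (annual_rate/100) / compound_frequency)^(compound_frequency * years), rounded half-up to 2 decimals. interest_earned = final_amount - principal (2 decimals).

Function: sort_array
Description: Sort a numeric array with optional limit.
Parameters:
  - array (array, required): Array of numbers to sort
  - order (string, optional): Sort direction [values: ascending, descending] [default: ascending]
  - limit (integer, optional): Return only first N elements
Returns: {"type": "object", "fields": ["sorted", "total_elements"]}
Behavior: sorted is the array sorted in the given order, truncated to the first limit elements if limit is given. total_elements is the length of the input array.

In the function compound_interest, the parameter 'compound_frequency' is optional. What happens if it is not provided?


The compound_interest spec declares:
  - compound_frequency (integer, optional): Times compounded per year [values: 1, 4, 12, 365] [default: 12]
It defaults to 12


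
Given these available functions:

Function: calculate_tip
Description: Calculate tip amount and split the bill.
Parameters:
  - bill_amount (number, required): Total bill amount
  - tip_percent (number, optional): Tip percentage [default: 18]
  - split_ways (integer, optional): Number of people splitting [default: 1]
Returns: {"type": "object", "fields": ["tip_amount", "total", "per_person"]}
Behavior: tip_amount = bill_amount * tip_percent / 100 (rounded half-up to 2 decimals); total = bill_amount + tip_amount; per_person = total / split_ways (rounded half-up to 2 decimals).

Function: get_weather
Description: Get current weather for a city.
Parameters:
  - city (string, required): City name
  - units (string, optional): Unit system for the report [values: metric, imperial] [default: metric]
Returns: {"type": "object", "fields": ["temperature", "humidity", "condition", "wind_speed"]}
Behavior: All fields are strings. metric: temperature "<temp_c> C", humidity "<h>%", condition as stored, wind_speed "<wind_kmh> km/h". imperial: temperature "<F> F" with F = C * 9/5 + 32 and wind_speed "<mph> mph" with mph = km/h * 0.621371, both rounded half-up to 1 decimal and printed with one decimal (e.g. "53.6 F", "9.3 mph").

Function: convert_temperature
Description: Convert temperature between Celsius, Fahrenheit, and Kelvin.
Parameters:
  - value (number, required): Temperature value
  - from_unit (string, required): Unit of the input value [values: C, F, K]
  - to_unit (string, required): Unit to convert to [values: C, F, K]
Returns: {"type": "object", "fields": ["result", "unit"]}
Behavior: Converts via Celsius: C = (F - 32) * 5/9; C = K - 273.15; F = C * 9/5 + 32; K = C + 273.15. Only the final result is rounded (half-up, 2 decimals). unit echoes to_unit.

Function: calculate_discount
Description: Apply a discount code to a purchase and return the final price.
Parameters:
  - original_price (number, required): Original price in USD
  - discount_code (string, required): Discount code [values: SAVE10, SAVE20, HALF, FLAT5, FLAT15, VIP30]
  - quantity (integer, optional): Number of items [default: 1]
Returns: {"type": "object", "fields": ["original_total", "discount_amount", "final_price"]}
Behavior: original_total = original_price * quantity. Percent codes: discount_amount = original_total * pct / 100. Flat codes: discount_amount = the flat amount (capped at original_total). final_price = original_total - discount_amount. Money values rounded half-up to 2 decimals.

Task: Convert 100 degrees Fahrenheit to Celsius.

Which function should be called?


The task needs a function whose description is: Convert temperature between Celsius, Fahrenheit, and Kelvin.
convert_temperature


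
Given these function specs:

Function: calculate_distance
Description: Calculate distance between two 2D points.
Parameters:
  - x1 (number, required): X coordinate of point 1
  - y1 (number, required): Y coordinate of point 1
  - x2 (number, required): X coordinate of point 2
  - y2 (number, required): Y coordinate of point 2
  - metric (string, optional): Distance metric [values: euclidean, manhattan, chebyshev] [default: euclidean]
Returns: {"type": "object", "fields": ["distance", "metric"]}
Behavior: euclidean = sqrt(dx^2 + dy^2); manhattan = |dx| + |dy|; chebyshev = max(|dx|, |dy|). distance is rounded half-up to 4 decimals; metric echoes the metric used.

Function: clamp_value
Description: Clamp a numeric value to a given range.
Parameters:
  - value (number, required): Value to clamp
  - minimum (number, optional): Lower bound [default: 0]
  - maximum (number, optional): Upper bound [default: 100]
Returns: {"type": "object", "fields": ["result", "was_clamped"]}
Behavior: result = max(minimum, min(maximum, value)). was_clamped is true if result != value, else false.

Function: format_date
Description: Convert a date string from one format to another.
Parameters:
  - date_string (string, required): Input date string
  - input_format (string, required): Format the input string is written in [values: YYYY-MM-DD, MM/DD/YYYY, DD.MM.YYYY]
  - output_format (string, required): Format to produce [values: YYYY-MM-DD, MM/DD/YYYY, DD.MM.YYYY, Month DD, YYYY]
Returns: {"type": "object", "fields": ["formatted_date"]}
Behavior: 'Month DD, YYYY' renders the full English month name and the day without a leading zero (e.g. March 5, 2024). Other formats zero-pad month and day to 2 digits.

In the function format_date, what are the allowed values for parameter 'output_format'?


The format_date spec declares:
  - output_format (string, required): Format to produce [values: YYYY-MM-DD, MM/DD/YYYY, DD.MM.YYYY, Month DD, YYYY]
Allowed values:
YYYY-MM-DD, MM/DD/YYYY, DD.MM.YYYY, Month DD, YYYY


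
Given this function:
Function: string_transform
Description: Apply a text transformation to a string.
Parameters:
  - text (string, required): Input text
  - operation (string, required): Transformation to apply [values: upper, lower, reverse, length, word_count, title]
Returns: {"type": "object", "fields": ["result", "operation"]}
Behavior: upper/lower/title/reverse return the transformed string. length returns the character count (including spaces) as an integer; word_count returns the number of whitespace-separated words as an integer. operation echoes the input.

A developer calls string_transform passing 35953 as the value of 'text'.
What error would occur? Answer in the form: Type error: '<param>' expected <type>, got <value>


Spec: 'text' is declared as string; 35953 is an integer.
Type error: 'text' expected string, got 35953


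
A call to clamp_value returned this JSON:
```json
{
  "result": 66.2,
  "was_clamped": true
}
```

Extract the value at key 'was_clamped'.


true


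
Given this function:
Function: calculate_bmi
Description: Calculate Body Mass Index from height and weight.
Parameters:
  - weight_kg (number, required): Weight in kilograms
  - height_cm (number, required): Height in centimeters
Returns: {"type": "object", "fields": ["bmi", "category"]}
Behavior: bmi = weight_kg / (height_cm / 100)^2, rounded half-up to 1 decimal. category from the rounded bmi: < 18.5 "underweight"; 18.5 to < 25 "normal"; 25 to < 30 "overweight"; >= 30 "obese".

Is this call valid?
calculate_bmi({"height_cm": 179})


Checking required parameters...
Missing required parameter: weight_kg
Invalid - missing required parameter 'weight_kg'


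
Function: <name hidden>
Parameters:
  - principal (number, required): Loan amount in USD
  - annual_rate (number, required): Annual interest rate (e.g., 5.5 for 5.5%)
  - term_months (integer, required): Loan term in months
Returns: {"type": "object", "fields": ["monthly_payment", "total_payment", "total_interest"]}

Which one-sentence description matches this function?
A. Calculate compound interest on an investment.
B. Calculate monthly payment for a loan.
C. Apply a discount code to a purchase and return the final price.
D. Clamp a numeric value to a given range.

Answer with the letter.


Parameters principal, annual_rate, term_months and return ["monthly_payment", "total_payment", "total_interest"] fit: Calculate monthly payment for a loan.
B


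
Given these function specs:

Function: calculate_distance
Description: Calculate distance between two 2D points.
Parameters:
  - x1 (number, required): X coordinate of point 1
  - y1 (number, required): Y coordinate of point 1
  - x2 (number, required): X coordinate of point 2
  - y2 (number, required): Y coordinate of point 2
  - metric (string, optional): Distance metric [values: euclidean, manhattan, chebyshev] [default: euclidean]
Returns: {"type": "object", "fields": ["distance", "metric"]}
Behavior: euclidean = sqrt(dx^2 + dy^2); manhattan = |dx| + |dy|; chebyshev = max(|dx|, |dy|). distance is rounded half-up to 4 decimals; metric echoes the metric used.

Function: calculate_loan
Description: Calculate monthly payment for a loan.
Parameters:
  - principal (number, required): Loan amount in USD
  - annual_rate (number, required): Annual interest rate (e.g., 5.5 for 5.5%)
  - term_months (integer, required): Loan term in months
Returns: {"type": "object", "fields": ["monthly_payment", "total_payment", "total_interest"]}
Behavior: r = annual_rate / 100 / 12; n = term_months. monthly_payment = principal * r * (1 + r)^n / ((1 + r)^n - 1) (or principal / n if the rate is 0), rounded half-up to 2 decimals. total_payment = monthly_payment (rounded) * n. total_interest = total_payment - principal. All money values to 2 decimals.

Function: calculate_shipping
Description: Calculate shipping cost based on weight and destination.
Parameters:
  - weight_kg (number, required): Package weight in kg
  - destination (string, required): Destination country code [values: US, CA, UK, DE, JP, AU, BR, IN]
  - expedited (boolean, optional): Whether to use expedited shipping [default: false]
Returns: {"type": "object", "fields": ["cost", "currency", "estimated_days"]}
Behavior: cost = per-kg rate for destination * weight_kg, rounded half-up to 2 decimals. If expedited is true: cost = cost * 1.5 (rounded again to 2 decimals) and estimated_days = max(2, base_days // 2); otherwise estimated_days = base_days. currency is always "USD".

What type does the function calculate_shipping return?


The calculate_shipping spec declares Returns: {"type": "object", "fields": ["cost", "currency", "estimated_days"]}
Type:
object


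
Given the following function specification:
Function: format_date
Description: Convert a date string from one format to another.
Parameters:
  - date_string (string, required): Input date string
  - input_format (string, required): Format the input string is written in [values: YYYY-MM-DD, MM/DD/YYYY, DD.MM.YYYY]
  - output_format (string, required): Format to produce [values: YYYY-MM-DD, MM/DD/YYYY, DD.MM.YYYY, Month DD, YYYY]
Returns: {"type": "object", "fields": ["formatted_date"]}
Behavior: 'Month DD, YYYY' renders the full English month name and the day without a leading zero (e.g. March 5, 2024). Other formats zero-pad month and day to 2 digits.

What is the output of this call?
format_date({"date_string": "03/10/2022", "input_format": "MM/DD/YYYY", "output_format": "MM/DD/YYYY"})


Parse '03/10/2022' as MM/DD/YYYY: year=2022, month=3, day=10
Render as MM/DD/YYYY: 03/10/2022
Output:
{"formatted_date": "03/10/2022"}


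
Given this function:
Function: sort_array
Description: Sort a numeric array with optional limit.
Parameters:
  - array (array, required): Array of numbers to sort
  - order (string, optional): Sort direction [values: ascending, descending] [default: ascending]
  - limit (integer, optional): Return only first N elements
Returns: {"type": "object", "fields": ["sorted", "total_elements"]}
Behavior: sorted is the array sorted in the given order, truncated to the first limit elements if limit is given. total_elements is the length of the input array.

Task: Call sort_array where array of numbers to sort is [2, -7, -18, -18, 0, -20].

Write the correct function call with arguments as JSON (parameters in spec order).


Mapping each described value to its parameter name:
  'Array of numbers to sort' -> array = [2, -7, -18, -18, 0, -20]
sort_array({"array": [2, -7, -18, -18, 0, -20]})


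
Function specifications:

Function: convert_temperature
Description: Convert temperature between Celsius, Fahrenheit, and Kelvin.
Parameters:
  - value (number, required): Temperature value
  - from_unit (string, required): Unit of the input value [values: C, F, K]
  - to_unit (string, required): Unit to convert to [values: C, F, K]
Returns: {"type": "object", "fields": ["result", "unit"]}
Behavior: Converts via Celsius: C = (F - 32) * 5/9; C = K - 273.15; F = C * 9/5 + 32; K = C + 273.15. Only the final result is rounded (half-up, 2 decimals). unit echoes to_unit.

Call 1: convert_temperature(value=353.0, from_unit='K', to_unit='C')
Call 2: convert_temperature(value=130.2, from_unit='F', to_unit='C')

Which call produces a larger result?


Call 1:
  To C: 353 - 273.15 = 79.85
  Target is C: 79.85
  Round to 2 decimals: 79.85
  -> 79.85 C
Call 2:
  To C: (130.2 - 32) * 5/9 = 54.555556
  Target is C: 54.555556
  Round to 2 decimals: 54.56
  -> 54.56 C
Call 1 (79.85 C)


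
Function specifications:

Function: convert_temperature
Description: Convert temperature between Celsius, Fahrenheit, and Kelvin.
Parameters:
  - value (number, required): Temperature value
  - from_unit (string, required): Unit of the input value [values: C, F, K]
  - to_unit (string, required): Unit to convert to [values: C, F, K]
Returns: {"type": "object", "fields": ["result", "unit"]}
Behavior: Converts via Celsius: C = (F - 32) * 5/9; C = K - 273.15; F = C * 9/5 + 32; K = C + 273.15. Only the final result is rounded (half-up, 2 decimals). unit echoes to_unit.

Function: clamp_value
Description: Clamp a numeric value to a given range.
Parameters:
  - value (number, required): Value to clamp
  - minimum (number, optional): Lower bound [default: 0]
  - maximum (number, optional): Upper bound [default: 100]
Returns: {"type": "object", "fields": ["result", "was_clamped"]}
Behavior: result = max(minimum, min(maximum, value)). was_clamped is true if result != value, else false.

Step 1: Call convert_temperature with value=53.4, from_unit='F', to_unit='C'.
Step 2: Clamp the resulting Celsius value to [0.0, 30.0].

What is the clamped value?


Step 1: convert_temperature(value=53.4, from_unit=F, to_unit=C)
  To C: (53.4 - 32) * 5/9 = 11.888889
  Target is C: 11.888889
  Round to 2 decimals: 11.89
  -> result = 11.89 C
Step 2: clamp_value(value=11.89, minimum=0.0, maximum=30.0)
  result = max(0.0, min(30.0, 11.89)) = max(0.0, 11.89) = 11.89
  was_clamped = (11.89 != 11.89) = false
  -> result = 11.89
11.89


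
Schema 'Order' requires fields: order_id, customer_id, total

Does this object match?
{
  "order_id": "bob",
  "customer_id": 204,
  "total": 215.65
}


Checking required fields... All present.
Valid - all required fields present


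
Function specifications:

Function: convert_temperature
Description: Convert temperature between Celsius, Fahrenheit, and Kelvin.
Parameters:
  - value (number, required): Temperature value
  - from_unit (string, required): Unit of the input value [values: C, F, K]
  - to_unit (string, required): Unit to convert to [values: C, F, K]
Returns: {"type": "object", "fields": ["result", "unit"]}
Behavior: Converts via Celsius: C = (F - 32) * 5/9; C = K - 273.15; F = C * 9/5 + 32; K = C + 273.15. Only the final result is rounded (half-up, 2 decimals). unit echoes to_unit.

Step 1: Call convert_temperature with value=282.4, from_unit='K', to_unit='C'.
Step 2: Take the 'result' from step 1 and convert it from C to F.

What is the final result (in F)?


Step 1: convert_temperature(value=282.4, from_unit=K, to_unit=C)
  To C: 282.4 - 273.15 = 9.25
  Target is C: 9.25
  Round to 2 decimals: 9.25
  -> result = 9.25 C
Step 2: convert_temperature(value=9.25, from_unit=C, to_unit=F)
  Input already in C: 9.25
  To F: 9.25 * 9/5 + 32 = 48.65
  Round to 2 decimals: 48.65
  -> result = 48.65 F
48.65 F


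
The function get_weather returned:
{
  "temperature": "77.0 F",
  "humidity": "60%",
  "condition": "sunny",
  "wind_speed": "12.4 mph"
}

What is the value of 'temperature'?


77.0 F


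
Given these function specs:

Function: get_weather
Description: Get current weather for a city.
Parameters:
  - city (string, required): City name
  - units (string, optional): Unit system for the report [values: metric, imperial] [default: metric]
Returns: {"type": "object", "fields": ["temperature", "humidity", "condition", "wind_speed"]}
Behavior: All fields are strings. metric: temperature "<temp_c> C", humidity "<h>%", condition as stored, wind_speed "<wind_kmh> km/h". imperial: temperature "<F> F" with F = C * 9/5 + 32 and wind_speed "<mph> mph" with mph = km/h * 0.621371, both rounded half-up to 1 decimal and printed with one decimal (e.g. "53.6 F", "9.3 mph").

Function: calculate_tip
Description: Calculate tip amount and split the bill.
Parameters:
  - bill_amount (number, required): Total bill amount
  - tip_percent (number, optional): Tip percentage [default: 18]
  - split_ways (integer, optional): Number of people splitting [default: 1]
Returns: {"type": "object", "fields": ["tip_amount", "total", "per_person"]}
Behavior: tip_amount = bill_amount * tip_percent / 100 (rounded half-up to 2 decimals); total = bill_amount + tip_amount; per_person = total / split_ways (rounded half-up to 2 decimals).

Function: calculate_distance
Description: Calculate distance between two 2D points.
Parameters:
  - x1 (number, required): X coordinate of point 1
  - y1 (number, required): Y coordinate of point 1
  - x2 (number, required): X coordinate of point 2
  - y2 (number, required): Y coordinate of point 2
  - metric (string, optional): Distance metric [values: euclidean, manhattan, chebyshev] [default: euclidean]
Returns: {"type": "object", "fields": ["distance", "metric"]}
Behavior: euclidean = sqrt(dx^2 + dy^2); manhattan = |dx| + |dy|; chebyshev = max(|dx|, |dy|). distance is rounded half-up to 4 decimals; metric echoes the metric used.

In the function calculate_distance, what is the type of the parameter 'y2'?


The calculate_distance spec declares:
  - y2 (number, required): Y coordinate of point 2
Type:
number


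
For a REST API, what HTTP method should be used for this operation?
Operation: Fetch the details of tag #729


GET = read, POST = create, PUT = update/replace, DELETE = remove
This operation is a read.
GET


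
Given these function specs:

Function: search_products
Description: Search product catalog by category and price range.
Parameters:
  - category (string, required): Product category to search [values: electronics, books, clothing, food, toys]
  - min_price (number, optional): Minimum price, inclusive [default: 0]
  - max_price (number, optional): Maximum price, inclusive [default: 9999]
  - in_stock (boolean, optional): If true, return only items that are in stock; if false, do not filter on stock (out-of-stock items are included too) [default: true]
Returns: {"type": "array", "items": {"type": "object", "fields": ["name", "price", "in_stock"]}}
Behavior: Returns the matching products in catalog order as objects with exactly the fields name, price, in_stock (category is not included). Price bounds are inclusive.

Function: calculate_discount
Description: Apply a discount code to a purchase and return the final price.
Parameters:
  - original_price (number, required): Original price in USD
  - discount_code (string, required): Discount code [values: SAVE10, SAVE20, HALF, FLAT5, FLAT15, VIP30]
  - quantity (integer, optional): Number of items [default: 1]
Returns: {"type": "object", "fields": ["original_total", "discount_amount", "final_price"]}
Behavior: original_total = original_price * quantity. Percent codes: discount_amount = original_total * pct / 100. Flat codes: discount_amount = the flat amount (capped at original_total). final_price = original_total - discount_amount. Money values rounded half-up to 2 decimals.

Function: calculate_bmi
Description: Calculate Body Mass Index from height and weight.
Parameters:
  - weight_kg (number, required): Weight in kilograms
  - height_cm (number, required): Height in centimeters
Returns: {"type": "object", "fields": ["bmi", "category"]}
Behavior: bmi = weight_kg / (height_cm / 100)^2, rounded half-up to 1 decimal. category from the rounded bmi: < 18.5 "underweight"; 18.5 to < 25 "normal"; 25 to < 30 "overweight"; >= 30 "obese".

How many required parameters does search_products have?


Parameters of search_products: category (required), min_price (optional), max_price (optional), in_stock (optional)
Required count:
1


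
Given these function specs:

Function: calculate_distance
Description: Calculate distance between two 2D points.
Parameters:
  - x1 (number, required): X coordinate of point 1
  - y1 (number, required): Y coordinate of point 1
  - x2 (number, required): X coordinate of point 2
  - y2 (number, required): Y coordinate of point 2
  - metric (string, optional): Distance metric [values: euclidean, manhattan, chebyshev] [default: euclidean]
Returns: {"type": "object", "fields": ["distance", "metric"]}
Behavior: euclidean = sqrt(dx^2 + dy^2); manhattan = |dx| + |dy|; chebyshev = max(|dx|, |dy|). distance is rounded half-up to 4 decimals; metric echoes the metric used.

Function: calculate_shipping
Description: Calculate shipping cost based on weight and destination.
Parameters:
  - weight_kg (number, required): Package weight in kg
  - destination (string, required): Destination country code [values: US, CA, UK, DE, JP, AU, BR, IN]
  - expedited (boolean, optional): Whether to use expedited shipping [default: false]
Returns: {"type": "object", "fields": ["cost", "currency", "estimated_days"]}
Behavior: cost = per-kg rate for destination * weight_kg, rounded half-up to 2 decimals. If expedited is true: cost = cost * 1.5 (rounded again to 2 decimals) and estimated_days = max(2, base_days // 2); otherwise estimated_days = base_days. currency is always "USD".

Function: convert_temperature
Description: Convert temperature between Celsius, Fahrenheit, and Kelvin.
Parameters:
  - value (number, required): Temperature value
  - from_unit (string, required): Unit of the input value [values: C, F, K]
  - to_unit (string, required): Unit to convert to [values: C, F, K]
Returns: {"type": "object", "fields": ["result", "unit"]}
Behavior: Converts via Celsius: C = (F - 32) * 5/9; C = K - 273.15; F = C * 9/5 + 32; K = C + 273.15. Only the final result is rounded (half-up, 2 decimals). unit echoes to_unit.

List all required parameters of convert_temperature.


Parameters of convert_temperature and their required/optional flag:
  value: required
  from_unit: required
  to_unit: required
from_unit, to_unit, value


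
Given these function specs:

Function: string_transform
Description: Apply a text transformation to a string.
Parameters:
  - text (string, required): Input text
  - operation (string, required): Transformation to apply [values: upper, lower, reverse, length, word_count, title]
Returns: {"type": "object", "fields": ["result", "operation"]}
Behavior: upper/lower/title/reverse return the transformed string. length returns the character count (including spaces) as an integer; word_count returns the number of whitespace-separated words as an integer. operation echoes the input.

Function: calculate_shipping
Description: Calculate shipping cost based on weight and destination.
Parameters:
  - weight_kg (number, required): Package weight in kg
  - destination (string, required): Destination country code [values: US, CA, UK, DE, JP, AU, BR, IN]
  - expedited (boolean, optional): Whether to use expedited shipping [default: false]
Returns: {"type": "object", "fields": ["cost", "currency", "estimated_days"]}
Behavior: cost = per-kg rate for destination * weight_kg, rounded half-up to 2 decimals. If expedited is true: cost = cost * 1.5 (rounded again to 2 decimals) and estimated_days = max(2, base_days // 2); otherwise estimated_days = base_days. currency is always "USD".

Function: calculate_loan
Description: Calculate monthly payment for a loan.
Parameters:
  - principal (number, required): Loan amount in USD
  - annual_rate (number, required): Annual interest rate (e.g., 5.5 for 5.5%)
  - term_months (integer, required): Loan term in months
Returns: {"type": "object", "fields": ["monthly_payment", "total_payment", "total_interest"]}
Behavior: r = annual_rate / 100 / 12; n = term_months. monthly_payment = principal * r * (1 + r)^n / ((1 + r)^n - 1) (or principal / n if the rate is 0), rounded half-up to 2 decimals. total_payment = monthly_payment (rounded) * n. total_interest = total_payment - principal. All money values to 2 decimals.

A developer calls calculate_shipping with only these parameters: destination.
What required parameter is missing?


Required parameters: weight_kg, destination
Provided: destination
Missing: weight_kg
weight_kg


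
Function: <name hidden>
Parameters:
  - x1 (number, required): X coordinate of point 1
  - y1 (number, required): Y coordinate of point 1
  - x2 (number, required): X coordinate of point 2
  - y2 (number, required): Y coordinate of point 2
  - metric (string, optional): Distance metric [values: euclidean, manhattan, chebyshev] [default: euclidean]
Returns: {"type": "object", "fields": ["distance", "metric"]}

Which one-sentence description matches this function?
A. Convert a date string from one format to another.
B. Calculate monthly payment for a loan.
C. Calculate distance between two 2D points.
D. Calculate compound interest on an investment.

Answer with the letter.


Parameters x1, y1, x2, y2, metric and return ["distance", "metric"] fit: Calculate distance between two 2D points.
C


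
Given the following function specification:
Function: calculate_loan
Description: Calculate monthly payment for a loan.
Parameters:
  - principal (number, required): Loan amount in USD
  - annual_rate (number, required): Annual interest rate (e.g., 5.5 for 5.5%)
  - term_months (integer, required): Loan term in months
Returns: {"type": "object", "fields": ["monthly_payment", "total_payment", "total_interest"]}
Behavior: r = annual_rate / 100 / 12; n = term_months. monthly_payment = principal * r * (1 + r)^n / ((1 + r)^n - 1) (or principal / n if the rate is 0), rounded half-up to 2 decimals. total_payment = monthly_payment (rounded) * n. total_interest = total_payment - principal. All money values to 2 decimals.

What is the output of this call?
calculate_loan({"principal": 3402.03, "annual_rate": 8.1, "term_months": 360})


r = 8.1 / 100 / 12 = 0.00675 (keep full precision)
(1 + r)^360 = 11.2665197
monthly_payment = 3402.03 * 0.00675 * 11.2665197 / (11.2665197 - 1) = 25.200459 -> 25.20
total_payment = 25.20 * 360 = 9072.00
total_interest = 9072.00 - 3402.03 = 5669.97
Output:
{"monthly_payment": 25.2, "total_payment": 9072.0, "total_interest": 5669.97}


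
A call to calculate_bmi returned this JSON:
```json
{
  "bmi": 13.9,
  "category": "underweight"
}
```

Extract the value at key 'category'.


underweight


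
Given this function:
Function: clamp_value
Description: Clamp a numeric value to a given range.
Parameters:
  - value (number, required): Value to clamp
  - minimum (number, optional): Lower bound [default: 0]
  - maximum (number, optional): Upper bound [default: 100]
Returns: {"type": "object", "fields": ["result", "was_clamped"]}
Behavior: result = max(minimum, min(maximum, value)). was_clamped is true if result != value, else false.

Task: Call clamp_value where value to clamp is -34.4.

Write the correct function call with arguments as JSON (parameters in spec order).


Mapping each described value to its parameter name:
  'Value to clamp' -> value = -34.4
clamp_value({"value": -34.4})


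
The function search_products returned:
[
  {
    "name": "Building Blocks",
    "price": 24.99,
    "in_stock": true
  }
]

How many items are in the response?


Items: Building Blocks
1


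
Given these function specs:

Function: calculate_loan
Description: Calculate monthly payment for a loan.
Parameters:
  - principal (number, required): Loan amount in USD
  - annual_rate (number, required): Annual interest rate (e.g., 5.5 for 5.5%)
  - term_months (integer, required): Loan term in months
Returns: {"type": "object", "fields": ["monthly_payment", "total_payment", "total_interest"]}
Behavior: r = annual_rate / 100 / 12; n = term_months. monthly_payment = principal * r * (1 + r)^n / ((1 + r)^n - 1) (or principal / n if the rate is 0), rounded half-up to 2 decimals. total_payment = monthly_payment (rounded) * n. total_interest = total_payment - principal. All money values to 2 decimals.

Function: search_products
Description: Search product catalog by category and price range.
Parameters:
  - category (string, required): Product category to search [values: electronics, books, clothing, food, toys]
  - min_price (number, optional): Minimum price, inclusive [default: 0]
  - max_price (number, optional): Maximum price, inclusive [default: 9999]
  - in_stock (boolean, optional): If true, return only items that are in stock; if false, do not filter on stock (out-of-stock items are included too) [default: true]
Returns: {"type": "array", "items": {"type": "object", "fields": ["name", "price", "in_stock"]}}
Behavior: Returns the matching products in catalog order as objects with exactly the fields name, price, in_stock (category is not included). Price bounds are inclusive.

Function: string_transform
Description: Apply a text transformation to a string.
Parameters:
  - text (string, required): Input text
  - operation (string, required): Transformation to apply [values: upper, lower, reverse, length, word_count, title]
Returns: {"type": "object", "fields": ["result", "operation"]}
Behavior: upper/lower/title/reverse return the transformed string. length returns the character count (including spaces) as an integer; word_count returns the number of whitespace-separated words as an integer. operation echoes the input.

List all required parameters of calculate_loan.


Parameters of calculate_loan and their required/optional flag:
  principal: required
  annual_rate: required
  term_months: required
annual_rate, principal, term_months


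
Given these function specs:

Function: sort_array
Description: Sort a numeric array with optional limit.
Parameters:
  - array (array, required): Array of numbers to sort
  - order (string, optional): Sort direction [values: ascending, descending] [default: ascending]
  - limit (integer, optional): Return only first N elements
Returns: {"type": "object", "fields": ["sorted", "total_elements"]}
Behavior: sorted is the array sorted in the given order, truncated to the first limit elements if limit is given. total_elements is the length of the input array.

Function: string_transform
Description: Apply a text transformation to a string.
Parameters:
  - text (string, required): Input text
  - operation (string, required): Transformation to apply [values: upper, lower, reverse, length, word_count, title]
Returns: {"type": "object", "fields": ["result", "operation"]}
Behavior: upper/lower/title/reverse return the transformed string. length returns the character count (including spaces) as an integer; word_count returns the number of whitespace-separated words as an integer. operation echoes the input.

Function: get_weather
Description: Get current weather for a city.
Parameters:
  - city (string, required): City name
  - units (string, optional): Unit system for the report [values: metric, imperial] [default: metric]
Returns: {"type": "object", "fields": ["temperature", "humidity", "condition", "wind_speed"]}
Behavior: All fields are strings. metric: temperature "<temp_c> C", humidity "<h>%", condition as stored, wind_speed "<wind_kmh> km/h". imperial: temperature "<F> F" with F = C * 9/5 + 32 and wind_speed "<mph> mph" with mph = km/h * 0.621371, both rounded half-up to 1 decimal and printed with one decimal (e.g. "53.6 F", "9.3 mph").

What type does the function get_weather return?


The get_weather spec declares Returns: {"type": "object", "fields": ["temperature", "humidity", "condition", "wind_speed"]}
Type:
object


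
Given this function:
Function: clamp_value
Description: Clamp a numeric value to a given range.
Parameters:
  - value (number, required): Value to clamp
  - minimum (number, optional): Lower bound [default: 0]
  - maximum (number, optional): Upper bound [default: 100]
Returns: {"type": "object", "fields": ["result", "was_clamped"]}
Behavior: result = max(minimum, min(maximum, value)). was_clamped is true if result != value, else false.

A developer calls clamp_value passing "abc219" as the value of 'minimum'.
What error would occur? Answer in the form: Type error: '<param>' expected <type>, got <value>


Spec: 'minimum' is declared as number; "abc219" is a string.
Type error: 'minimum' expected number, got "abc219"


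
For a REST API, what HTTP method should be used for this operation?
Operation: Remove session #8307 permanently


GET = read, POST = create, PUT = update/replace, DELETE = remove
This operation is a removal.
DELETE


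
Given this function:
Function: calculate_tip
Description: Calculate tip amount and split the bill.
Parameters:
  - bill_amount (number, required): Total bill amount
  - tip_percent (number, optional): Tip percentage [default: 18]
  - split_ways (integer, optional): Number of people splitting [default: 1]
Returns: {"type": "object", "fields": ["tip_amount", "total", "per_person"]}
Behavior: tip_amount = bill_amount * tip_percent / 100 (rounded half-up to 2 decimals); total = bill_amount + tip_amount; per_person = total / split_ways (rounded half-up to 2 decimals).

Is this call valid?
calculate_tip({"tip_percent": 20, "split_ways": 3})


Checking required parameters...
Missing required parameter: bill_amount
Invalid - missing required parameter 'bill_amount'


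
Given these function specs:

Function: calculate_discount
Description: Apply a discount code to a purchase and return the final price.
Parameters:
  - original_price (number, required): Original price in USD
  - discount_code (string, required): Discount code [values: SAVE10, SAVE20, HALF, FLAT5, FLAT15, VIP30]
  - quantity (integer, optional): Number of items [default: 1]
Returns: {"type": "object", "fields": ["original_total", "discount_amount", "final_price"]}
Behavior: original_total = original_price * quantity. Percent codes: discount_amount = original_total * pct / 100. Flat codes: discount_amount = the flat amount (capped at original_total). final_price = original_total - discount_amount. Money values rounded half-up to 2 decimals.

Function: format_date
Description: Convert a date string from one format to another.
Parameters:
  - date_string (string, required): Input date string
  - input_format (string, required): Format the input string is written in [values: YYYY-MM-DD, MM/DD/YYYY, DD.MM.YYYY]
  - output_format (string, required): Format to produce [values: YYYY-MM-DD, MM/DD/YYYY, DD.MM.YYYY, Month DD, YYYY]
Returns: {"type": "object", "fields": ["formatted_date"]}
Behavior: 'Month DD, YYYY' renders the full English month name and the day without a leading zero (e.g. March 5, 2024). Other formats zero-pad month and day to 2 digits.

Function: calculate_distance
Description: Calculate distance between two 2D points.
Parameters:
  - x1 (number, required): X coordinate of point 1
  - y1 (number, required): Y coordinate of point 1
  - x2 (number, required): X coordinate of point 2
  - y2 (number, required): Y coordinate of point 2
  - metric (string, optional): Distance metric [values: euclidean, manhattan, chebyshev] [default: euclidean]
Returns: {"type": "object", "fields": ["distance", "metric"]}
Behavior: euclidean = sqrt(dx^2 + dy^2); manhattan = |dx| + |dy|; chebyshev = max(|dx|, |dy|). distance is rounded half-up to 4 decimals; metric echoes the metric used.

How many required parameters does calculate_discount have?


Parameters of calculate_discount: original_price (required), discount_code (required), quantity (optional)
Required count:
2


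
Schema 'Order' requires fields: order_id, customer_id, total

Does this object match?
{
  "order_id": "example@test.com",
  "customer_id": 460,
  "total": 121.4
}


Checking required fields... All present.
Valid - all required fields present


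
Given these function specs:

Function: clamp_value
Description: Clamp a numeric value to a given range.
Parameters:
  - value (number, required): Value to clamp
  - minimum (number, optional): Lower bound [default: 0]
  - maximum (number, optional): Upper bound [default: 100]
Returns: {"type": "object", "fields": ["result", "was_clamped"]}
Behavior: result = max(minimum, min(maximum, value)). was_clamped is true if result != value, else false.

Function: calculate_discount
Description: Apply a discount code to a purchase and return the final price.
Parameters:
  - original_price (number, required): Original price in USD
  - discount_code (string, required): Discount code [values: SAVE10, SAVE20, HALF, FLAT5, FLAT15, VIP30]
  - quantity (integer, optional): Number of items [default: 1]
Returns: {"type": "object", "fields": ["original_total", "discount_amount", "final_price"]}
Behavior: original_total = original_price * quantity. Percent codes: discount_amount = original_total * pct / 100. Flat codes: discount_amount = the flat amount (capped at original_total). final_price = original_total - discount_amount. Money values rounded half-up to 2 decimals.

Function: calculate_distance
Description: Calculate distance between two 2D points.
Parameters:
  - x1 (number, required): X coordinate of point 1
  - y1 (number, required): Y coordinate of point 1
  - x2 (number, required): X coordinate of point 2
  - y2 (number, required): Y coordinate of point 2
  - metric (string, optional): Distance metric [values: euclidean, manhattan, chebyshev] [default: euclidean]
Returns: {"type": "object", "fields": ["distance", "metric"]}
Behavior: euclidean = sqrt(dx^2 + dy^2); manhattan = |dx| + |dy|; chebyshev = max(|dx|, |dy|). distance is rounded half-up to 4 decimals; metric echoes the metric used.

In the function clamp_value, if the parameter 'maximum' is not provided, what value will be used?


The clamp_value spec declares:
  - maximum (number, optional): Upper bound [default: 100]
Default:
100
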